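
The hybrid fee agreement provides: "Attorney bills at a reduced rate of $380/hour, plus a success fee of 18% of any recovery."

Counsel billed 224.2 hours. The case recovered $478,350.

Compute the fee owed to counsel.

$171,299.00

Hourly: 224.2 × $380 = $85,196.00
Success fee: 18% of $478,350 = $86,103.00
Total: $85,196.00 + $86,103.00 = $171,299.00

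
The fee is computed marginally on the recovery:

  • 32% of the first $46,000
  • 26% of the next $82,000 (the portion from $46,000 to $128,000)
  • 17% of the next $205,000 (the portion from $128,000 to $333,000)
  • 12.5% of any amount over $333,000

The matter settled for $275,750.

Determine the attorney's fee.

First $46,000 at 32% = $14,720.00
Next $82,000 at 26% = $21,320.00
Remaining $147,750 at 17% = $25,117.50
Fee: $14,720.00 + $21,320.00 + $25,117.50 = $61,157.50

$61,157.50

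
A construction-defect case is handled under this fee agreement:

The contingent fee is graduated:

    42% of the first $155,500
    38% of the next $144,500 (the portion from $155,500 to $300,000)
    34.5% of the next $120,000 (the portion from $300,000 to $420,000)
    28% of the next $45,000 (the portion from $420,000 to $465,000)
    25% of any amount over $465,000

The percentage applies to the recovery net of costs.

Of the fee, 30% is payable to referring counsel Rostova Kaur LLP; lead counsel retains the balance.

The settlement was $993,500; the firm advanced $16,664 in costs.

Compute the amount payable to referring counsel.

$90,653.70

Fee base (net of costs): $993,500 − $16,664 = $976,836
First $155,500 at 42% = $65,310.00
Next $144,500 at 38% = $54,910.00
Next $120,000 at 34.5% = $41,400.00
Next $45,000 at 28% = $12,600.00
Remaining $511,836 at 25% = $127,959.00
Fee: $65,310.00 + $54,910.00 + $41,400.00 + $12,600.00 + $127,959.00 = $302,179.00
Referral share: 30% of $302,179.00 = $90,653.70; lead counsel retains $302,179.00 − $90,653.70 = $211,525.30.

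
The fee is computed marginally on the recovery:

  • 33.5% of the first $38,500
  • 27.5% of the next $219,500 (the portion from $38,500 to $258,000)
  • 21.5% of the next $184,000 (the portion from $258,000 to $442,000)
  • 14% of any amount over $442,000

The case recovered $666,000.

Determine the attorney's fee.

$144,180.00

First $38,500 at 33.5% = $12,897.50
Next $219,500 at 27.5% = $60,362.50
Next $184,000 at 21.5% = $39,560.00
Remaining $224,000 at 14% = $31,360.00
Fee: $12,897.50 + $60,362.50 + $39,560.00 + $31,360.00 = $144,180.00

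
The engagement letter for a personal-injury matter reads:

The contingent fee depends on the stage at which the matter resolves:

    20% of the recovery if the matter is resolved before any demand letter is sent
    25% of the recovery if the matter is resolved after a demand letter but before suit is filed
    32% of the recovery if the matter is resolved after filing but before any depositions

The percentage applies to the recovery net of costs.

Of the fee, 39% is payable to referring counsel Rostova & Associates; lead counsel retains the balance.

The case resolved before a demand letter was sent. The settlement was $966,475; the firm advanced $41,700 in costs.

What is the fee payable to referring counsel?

$72,132.45

Fee base (net of costs): $966,475 − $41,700 = $924,775
The matter resolved before a demand letter was sent, so the 20% rate applies.
$924,775 × 20% = $184,955.00
Referral share: 39% of $184,955.00 = $72,132.45; lead counsel retains $184,955.00 − $72,132.45 = $112,822.55.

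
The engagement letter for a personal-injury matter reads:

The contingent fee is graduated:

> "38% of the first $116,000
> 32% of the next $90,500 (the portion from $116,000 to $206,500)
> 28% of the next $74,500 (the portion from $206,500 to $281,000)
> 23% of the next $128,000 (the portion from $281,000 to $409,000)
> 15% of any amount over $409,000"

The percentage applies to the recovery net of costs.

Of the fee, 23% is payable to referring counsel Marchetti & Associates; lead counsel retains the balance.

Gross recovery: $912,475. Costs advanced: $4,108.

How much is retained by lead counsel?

$152,648.69

Fee base (net of costs): $912,475 − $4,108 = $908,367
First $116,000 at 38% = $44,080.00
Next $90,500 at 32% = $28,960.00
Next $74,500 at 28% = $20,860.00
Next $128,000 at 23% = $29,440.00
Remaining $499,367 at 15% = $74,905.05
Fee: $44,080.00 + $28,960.00 + $20,860.00 + $29,440.00 + $74,905.05 = $198,245.05
Referral share: 23% of $198,245.05 = $45,596.36; lead counsel retains $198,245.05 − $45,596.36 = $152,648.69.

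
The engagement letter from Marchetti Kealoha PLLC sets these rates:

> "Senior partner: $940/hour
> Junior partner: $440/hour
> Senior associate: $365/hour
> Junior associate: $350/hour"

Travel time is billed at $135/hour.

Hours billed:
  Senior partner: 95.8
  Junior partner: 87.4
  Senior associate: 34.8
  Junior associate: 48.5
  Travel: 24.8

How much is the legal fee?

$161,533.00

Senior partner: 95.8 × $940 = $90,052.00
Junior partner: 87.4 × $440 = $38,456.00
Senior associate: 34.8 × $365 = $12,702.00
Junior associate: 48.5 × $350 = $16,975.00
Subtotal: $90,052.00 + $38,456.00 + $12,702.00 + $16,975.00 = $158,185.00
Travel: 24.8 × $135 = $3,348.00
Total: $158,185.00 + $3,348.00 = $161,533.00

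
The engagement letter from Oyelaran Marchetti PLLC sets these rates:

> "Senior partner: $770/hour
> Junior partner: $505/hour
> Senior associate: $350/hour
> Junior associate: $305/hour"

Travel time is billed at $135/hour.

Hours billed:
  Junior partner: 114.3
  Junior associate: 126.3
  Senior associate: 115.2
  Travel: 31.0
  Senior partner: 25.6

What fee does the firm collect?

Senior partner: 25.6 × $770 = $19,712.00
Junior partner: 114.3 × $505 = $57,721.50
Senior associate: 115.2 × $350 = $40,320.00
Junior associate: 126.3 × $305 = $38,521.50
Subtotal: $19,712.00 + $57,721.50 + $40,320.00 + $38,521.50 = $156,275.00
Travel: 31.0 × $135 = $4,185.00
Total: $156,275.00 + $4,185.00 = $160,460.00

$160,460.00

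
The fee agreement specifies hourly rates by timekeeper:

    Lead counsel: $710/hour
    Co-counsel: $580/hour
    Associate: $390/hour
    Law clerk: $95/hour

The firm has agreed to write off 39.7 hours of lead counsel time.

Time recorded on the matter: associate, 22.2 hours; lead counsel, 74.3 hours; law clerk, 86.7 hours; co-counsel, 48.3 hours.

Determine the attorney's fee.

Lead counsel: 74.3 × $710 = $52,753.00
Co-counsel: 48.3 × $580 = $28,014.00
Associate: 22.2 × $390 = $8,658.00
Law clerk: 86.7 × $95 = $8,236.50
Subtotal: $97,661.50
Write-off: 39.7 × $710 = $28,187.00
Total: $97,661.50 − $28,187.00 = $69,474.50

$69,474.50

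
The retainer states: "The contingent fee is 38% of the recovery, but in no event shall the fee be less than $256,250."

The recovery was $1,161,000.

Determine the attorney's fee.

38% of $1,161,000 = $441,180.00
That exceeds the $256,250 minimum.

$441,180.00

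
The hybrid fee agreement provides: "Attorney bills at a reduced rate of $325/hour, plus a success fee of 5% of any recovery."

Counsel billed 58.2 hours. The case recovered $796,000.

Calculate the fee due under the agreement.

$58,715.00

Hourly: 58.2 × $325 = $18,915.00
Success fee: 5% of $796,000 = $39,800.00
Total: $18,915.00 + $39,800.00 = $58,715.00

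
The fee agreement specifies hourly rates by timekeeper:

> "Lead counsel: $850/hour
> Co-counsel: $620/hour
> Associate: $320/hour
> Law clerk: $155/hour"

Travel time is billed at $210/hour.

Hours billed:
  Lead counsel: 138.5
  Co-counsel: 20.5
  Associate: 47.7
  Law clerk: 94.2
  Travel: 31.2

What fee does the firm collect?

$166,852.00

Lead counsel: 138.5 × $850 = $117,725.00
Co-counsel: 20.5 × $620 = $12,710.00
Associate: 47.7 × $320 = $15,264.00
Law clerk: 94.2 × $155 = $14,601.00
Subtotal: $117,725.00 + $12,710.00 + $15,264.00 + $14,601.00 = $160,300.00
Travel: 31.2 × $210 = $6,552.00
Total: $160,300.00 + $6,552.00 = $166,852.00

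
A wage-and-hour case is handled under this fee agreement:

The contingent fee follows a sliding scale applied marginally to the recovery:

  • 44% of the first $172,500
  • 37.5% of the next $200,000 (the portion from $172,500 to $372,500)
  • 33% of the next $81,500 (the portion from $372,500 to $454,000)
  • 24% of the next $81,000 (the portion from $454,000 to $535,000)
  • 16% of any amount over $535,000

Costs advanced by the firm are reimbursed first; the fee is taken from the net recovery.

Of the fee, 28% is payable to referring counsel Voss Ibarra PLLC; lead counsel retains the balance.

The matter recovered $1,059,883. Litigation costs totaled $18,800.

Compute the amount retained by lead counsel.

$200,309.96

Fee base (net of costs): $1,059,883 − $18,800 = $1,041,083
First $172,500 at 44% = $75,900.00
Next $200,000 at 37.5% = $75,000.00
Next $81,500 at 33% = $26,895.00
Next $81,000 at 24% = $19,440.00
Remaining $506,083 at 16% = $80,973.28
Fee: $75,900.00 + $75,000.00 + $26,895.00 + $19,440.00 + $80,973.28 = $278,208.28
Referral share: 28% of $278,208.28 = $77,898.32; lead counsel retains $278,208.28 − $77,898.32 = $200,309.96.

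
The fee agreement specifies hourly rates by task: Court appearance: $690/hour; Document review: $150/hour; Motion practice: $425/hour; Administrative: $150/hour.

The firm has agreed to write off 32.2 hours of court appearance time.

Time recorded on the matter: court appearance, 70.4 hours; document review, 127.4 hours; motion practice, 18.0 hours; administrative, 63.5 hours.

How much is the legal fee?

Court appearance: 70.4 × $690 = $48,576.00
Document review: 127.4 × $150 = $19,110.00
Motion practice: 18.0 × $425 = $7,650.00
Administrative: 63.5 × $150 = $9,525.00
Subtotal: $84,861.00
Write-off: 32.2 × $690 = $22,218.00
Total: $84,861.00 − $22,218.00 = $62,643.00

$62,643.00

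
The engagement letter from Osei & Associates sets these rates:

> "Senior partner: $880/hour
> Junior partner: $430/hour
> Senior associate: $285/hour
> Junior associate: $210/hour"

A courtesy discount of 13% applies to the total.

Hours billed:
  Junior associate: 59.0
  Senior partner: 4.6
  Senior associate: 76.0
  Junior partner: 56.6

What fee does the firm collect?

$54,319.32

Senior partner: 4.6 × $880 = $4,048.00
Junior partner: 56.6 × $430 = $24,338.00
Senior associate: 76.0 × $285 = $21,660.00
Junior associate: 59.0 × $210 = $12,390.00
Subtotal: $62,436.00
Less 13% discount: −$8,116.68
Total: $62,436.00 − $8,116.68 = $54,319.32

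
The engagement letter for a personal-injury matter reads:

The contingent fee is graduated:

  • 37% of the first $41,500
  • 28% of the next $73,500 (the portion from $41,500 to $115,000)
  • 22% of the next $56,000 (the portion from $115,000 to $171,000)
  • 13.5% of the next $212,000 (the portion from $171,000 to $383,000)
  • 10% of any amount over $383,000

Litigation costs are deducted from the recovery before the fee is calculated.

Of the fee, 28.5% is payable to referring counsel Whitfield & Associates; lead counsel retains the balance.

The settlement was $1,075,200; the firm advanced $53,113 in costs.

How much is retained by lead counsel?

$100,660.35

Fee base (net of costs): $1,075,200 − $53,113 = $1,022,087
First $41,500 at 37% = $15,355.00
Next $73,500 at 28% = $20,580.00
Next $56,000 at 22% = $12,320.00
Next $212,000 at 13.5% = $28,620.00
Remaining $639,087 at 10% = $63,908.70
Fee: $15,355.00 + $20,580.00 + $12,320.00 + $28,620.00 + $63,908.70 = $140,783.70
Referral share: 28.5% of $140,783.70 = $40,123.35; lead counsel retains $140,783.70 − $40,123.35 = $100,660.35.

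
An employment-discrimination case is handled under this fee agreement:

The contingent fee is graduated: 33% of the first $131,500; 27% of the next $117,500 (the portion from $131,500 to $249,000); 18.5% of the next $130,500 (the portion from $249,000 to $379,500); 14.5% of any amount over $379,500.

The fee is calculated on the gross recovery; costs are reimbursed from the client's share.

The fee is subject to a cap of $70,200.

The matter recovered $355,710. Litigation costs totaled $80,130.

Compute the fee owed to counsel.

Fee base is the gross recovery, $355,710; costs are reimbursed separately.
First $131,500 at 33% = $43,395.00
Next $117,500 at 27% = $31,725.00
Remaining $106,710 at 18.5% = $19,741.35
Fee: $43,395.00 + $31,725.00 + $19,741.35 = $94,861.35
$94,861.35 exceeds the $70,200 cap, so the fee is capped at $70,200.00.

$70,200.00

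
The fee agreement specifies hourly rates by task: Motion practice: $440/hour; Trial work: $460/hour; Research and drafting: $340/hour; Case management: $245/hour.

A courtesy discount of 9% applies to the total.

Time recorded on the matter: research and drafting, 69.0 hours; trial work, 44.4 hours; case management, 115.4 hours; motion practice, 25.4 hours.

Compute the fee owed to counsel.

Motion practice: 25.4 × $440 = $11,176.00
Trial work: 44.4 × $460 = $20,424.00
Research and drafting: 69.0 × $340 = $23,460.00
Case management: 115.4 × $245 = $28,273.00
Subtotal: $83,333.00
Less 9% discount: −$7,499.97
Total: $83,333.00 − $7,499.97 = $75,833.03

$75,833.03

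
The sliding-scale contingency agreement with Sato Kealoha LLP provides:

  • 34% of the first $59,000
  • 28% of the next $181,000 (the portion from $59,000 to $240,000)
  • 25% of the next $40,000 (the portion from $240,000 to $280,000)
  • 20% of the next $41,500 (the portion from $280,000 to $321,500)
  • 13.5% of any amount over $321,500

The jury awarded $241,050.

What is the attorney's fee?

First $59,000 at 34% = $20,060.00
Next $181,000 at 28% = $50,680.00
Remaining $1,050 at 25% = $262.50
Fee: $20,060.00 + $50,680.00 + $262.50 = $71,002.50

$71,002.50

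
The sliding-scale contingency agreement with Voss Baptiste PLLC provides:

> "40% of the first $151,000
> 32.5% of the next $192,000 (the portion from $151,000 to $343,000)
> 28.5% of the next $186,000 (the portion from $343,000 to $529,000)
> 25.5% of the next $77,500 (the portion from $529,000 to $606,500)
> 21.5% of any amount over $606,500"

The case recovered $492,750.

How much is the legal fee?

$165,478.75

First $151,000 at 40% = $60,400.00
Next $192,000 at 32.5% = $62,400.00
Remaining $149,750 at 28.5% = $42,678.75
Fee: $60,400.00 + $62,400.00 + $42,678.75 = $165,478.75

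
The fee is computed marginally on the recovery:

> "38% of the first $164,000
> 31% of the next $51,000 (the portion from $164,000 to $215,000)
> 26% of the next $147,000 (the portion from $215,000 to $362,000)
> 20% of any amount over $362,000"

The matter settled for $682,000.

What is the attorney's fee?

$180,350.00

First $164,000 at 38% = $62,320.00
Next $51,000 at 31% = $15,810.00
Next $147,000 at 26% = $38,220.00
Remaining $320,000 at 20% = $64,000.00
Fee: $62,320.00 + $15,810.00 + $38,220.00 + $64,000.00 = $180,350.00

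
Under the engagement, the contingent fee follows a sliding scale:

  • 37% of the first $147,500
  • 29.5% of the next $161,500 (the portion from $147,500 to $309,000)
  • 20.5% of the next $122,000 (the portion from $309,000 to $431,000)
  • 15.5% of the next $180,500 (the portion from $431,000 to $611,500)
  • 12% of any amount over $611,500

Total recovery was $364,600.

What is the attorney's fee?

First $147,500 at 37% = $54,575.00
Next $161,500 at 29.5% = $47,642.50
Remaining $55,600 at 20.5% = $11,398.00
Fee: $54,575.00 + $47,642.50 + $11,398.00 = $113,615.50

$113,615.50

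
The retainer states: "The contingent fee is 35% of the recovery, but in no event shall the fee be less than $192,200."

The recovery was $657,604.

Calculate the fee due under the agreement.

$230,161.40

35% of $657,604 = $230,161.40
That exceeds the $192,200 minimum.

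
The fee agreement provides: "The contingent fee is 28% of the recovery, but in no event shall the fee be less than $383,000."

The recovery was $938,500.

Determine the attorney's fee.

28% of $938,500 = $262,780.00
That is below the $383,000 minimum, so the minimum applies.

$383,000.00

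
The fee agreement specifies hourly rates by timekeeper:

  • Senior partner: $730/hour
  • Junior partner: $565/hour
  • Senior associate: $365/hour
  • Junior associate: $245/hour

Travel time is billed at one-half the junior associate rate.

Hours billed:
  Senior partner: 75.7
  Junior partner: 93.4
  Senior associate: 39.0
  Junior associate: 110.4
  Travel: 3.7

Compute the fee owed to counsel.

$149,768.25

Senior partner: 75.7 × $730 = $55,261.00
Junior partner: 93.4 × $565 = $52,771.00
Senior associate: 39.0 × $365 = $14,235.00
Junior associate: 110.4 × $245 = $27,048.00
Subtotal: $55,261.00 + $52,771.00 + $14,235.00 + $27,048.00 = $149,315.00
Travel: 3.7 × ($245 ÷ 2) = 3.7 × $122.50 = $453.25
Total: $149,315.00 + $453.25 = $149,768.25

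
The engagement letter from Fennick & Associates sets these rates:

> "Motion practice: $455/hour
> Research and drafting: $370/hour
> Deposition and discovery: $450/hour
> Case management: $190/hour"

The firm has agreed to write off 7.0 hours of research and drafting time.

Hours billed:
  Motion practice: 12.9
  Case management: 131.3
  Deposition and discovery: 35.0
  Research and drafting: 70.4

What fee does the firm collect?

$70,024.50

Motion practice: 12.9 × $455 = $5,869.50
Research and drafting: 70.4 × $370 = $26,048.00
Deposition and discovery: 35.0 × $450 = $15,750.00
Case management: 131.3 × $190 = $24,947.00
Subtotal: $72,614.50
Write-off: 7.0 × $370 = $2,590.00
Total: $72,614.50 − $2,590.00 = $70,024.50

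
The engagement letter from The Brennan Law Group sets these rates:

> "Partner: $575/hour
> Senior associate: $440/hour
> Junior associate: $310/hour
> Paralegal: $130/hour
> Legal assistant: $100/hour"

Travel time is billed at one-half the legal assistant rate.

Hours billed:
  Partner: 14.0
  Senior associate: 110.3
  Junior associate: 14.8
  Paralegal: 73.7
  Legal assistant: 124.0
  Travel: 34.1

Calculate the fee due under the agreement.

Partner: 14.0 × $575 = $8,050.00
Senior associate: 110.3 × $440 = $48,532.00
Junior associate: 14.8 × $310 = $4,588.00
Paralegal: 73.7 × $130 = $9,581.00
Legal assistant: 124.0 × $100 = $12,400.00
Subtotal: $8,050.00 + $48,532.00 + $4,588.00 + $9,581.00 + $12,400.00 = $83,151.00
Travel: 34.1 × ($100 ÷ 2) = 34.1 × $50.00 = $1,705.00
Total: $83,151.00 + $1,705.00 = $84,856.00

$84,856.00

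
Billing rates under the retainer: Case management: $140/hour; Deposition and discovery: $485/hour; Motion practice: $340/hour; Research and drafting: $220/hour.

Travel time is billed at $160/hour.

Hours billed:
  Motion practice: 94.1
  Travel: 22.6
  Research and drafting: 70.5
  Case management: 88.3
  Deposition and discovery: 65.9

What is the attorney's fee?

$95,443.50

Case management: 88.3 × $140 = $12,362.00
Deposition and discovery: 65.9 × $485 = $31,961.50
Motion practice: 94.1 × $340 = $31,994.00
Research and drafting: 70.5 × $220 = $15,510.00
Subtotal: $12,362.00 + $31,961.50 + $31,994.00 + $15,510.00 = $91,827.50
Travel: 22.6 × $160 = $3,616.00
Total: $91,827.50 + $3,616.00 = $95,443.50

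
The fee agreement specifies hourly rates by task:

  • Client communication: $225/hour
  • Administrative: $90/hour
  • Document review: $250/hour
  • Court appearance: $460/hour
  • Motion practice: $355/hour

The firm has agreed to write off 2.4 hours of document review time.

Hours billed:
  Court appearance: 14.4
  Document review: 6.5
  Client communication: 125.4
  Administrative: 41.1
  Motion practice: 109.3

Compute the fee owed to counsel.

$78,364.50

Client communication: 125.4 × $225 = $28,215.00
Administrative: 41.1 × $90 = $3,699.00
Document review: 6.5 × $250 = $1,625.00
Court appearance: 14.4 × $460 = $6,624.00
Motion practice: 109.3 × $355 = $38,801.50
Subtotal: $78,964.50
Write-off: 2.4 × $250 = $600.00
Total: $78,964.50 − $600.00 = $78,364.50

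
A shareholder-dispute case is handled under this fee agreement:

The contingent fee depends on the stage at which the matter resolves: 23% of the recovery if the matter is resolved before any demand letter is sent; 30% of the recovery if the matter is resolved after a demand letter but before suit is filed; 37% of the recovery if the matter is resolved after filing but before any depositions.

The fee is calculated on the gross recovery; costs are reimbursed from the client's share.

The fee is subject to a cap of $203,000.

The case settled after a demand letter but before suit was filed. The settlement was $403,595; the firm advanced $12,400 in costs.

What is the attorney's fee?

$121,078.50

Fee base is the gross recovery, $403,595; costs are reimbursed separately.
The matter settled after a demand letter but before suit was filed, so the 30% rate applies.
$403,595 × 30% = $121,078.50
$121,078.50 is under the $203,000 cap.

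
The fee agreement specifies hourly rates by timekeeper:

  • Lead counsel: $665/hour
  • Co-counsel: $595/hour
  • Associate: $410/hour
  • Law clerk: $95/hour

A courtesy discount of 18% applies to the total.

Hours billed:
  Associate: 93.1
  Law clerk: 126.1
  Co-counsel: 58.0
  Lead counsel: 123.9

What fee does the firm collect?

$136,984.28

Lead counsel: 123.9 × $665 = $82,393.50
Co-counsel: 58.0 × $595 = $34,510.00
Associate: 93.1 × $410 = $38,171.00
Law clerk: 126.1 × $95 = $11,979.50
Subtotal: $167,054.00
Less 18% discount: −$30,069.72
Total: $167,054.00 − $30,069.72 = $136,984.28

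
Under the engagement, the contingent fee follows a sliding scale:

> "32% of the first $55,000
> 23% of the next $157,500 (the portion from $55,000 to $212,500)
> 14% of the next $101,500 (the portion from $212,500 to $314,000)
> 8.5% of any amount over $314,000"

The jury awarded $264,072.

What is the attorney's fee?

First $55,000 at 32% = $17,600.00
Next $157,500 at 23% = $36,225.00
Remaining $51,572 at 14% = $7,220.08
Fee: $17,600.00 + $36,225.00 + $7,220.08 = $61,045.08

$61,045.08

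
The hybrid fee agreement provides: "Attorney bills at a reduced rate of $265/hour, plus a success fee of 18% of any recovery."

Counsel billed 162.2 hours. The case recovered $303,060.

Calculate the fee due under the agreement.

Hourly: 162.2 × $265 = $42,983.00
Success fee: 18% of $303,060 = $54,550.80
Total: $42,983.00 + $54,550.80 = $97,533.80

$97,533.80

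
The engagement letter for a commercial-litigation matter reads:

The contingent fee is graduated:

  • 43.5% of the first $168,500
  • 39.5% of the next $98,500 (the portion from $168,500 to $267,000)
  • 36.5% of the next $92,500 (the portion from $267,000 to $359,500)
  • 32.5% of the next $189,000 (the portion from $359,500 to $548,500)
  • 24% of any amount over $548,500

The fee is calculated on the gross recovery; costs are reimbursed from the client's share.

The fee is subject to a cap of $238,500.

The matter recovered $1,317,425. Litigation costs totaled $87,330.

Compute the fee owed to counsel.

Fee base is the gross recovery, $1,317,425; costs are reimbursed separately.
First $168,500 at 43.5% = $73,297.50
Next $98,500 at 39.5% = $38,907.50
Next $92,500 at 36.5% = $33,762.50
Next $189,000 at 32.5% = $61,425.00
Remaining $768,925 at 24% = $184,542.00
Fee: $73,297.50 + $38,907.50 + $33,762.50 + $61,425.00 + $184,542.00 = $391,934.50
$391,934.50 exceeds the $238,500 cap, so the fee is capped at $238,500.00.

$238,500.00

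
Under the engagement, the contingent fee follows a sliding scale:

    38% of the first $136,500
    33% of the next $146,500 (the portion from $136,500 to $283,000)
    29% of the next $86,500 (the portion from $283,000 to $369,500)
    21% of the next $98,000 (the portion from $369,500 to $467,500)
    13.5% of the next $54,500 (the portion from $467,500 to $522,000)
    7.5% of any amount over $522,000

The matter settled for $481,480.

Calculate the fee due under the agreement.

$147,767.30

First $136,500 at 38% = $51,870.00
Next $146,500 at 33% = $48,345.00
Next $86,500 at 29% = $25,085.00
Next $98,000 at 21% = $20,580.00
Remaining $13,980 at 13.5% = $1,887.30
Fee: $51,870.00 + $48,345.00 + $25,085.00 + $20,580.00 + $1,887.30 = $147,767.30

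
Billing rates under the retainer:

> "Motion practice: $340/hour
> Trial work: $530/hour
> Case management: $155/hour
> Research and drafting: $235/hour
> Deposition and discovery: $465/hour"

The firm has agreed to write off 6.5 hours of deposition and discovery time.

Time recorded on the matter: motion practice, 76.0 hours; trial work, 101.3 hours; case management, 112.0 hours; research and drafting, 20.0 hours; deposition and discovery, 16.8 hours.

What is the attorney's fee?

$106,378.50

Motion practice: 76.0 × $340 = $25,840.00
Trial work: 101.3 × $530 = $53,689.00
Case management: 112.0 × $155 = $17,360.00
Research and drafting: 20.0 × $235 = $4,700.00
Deposition and discovery: 16.8 × $465 = $7,812.00
Subtotal: $109,401.00
Write-off: 6.5 × $465 = $3,022.50
Total: $109,401.00 − $3,022.50 = $106,378.50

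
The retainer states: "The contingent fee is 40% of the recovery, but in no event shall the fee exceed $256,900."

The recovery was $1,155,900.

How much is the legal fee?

$256,900.00

40% of $1,155,900 = $462,360.00
That exceeds the $256,900 cap, so the fee is capped at $256,900.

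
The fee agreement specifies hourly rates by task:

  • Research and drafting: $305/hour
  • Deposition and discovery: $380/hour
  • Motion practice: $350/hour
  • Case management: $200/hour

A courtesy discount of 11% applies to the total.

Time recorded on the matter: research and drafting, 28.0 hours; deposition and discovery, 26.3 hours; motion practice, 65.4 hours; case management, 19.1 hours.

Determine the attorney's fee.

$40,267.16

Research and drafting: 28.0 × $305 = $8,540.00
Deposition and discovery: 26.3 × $380 = $9,994.00
Motion practice: 65.4 × $350 = $22,890.00
Case management: 19.1 × $200 = $3,820.00
Subtotal: $45,244.00
Less 11% discount: −$4,976.84
Total: $45,244.00 − $4,976.84 = $40,267.16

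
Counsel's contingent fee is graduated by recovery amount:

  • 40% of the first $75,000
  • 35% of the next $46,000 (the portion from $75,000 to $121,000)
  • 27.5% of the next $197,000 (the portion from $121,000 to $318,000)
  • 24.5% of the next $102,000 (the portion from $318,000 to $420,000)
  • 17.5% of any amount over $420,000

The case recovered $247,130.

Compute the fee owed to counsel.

$80,785.75

First $75,000 at 40% = $30,000.00
Next $46,000 at 35% = $16,100.00
Remaining $126,130 at 27.5% = $34,685.75
Fee: $30,000.00 + $16,100.00 + $34,685.75 = $80,785.75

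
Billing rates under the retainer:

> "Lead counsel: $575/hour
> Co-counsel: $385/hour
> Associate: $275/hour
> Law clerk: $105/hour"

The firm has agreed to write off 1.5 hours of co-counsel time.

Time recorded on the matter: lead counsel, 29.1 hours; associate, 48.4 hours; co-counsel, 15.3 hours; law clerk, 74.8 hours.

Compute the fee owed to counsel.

Lead counsel: 29.1 × $575 = $16,732.50
Co-counsel: 15.3 × $385 = $5,890.50
Associate: 48.4 × $275 = $13,310.00
Law clerk: 74.8 × $105 = $7,854.00
Subtotal: $43,787.00
Write-off: 1.5 × $385 = $577.50
Total: $43,787.00 − $577.50 = $43,209.50

$43,209.50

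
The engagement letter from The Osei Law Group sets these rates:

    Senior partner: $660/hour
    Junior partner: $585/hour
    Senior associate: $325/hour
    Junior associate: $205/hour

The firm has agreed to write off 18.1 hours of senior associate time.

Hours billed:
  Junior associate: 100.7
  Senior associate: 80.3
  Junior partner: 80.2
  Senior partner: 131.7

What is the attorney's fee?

Senior partner: 131.7 × $660 = $86,922.00
Junior partner: 80.2 × $585 = $46,917.00
Senior associate: 80.3 × $325 = $26,097.50
Junior associate: 100.7 × $205 = $20,643.50
Subtotal: $180,580.00
Write-off: 18.1 × $325 = $5,882.50
Total: $180,580.00 − $5,882.50 = $174,697.50

$174,697.50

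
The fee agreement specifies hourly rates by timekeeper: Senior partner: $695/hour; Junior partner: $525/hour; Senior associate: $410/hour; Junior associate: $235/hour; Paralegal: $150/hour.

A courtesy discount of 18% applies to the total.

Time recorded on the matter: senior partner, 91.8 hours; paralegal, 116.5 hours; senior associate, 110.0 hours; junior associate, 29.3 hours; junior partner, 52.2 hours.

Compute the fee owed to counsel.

$131,746.53

Senior partner: 91.8 × $695 = $63,801.00
Junior partner: 52.2 × $525 = $27,405.00
Senior associate: 110.0 × $410 = $45,100.00
Junior associate: 29.3 × $235 = $6,885.50
Paralegal: 116.5 × $150 = $17,475.00
Subtotal: $160,666.50
Less 18% discount: −$28,919.97
Total: $160,666.50 − $28,919.97 = $131,746.53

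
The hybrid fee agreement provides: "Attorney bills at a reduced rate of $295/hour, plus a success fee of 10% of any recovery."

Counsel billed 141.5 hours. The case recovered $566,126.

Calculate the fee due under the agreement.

Hourly: 141.5 × $295 = $41,742.50
Success fee: 10% of $566,126 = $56,612.60
Total: $41,742.50 + $56,612.60 = $98,355.10

$98,355.10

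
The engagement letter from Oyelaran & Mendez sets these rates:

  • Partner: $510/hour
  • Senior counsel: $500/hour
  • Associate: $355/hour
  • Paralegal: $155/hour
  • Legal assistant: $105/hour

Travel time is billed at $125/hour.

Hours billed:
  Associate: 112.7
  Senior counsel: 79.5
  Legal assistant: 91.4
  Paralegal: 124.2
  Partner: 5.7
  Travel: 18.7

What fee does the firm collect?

$113,851.00

Partner: 5.7 × $510 = $2,907.00
Senior counsel: 79.5 × $500 = $39,750.00
Associate: 112.7 × $355 = $40,008.50
Paralegal: 124.2 × $155 = $19,251.00
Legal assistant: 91.4 × $105 = $9,597.00
Subtotal: $2,907.00 + $39,750.00 + $40,008.50 + $19,251.00 + $9,597.00 = $111,513.50
Travel: 18.7 × $125 = $2,337.50
Total: $111,513.50 + $2,337.50 = $113,851.00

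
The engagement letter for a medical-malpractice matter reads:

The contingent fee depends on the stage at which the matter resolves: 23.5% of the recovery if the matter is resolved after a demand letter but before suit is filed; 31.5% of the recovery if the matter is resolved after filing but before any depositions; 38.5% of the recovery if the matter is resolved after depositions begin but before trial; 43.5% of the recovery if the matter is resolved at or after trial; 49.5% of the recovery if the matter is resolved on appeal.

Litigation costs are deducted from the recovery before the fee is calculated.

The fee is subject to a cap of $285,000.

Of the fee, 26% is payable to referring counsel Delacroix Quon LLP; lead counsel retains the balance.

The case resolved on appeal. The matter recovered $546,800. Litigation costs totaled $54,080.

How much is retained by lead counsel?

Fee base (net of costs): $546,800 − $54,080 = $492,720
The matter resolved on appeal, so the 49.5% rate applies.
$492,720 × 49.5% = $243,896.40
$243,896.40 is under the $285,000 cap.
Referral share: 26% of $243,896.40 = $63,413.06; lead counsel retains $243,896.40 − $63,413.06 = $180,483.34.

$180,483.34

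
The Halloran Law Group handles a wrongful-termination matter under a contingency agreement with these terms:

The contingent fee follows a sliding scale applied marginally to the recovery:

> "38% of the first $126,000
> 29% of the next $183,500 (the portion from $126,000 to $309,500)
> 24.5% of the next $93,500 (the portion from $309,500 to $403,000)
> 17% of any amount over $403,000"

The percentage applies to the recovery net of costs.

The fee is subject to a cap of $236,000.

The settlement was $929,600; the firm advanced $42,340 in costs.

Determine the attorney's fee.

$206,326.70

Fee base (net of costs): $929,600 − $42,340 = $887,260
First $126,000 at 38% = $47,880.00
Next $183,500 at 29% = $53,215.00
Next $93,500 at 24.5% = $22,907.50
Remaining $484,260 at 17% = $82,324.20
Fee: $47,880.00 + $53,215.00 + $22,907.50 + $82,324.20 = $206,326.70
$206,326.70 is under the $236,000 cap.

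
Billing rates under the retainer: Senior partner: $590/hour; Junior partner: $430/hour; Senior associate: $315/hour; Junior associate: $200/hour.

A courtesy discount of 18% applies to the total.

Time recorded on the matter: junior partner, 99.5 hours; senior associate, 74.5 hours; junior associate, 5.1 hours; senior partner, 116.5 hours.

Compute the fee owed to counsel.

Senior partner: 116.5 × $590 = $68,735.00
Junior partner: 99.5 × $430 = $42,785.00
Senior associate: 74.5 × $315 = $23,467.50
Junior associate: 5.1 × $200 = $1,020.00
Subtotal: $136,007.50
Less 18% discount: −$24,481.35
Total: $136,007.50 − $24,481.35 = $111,526.15

$111,526.15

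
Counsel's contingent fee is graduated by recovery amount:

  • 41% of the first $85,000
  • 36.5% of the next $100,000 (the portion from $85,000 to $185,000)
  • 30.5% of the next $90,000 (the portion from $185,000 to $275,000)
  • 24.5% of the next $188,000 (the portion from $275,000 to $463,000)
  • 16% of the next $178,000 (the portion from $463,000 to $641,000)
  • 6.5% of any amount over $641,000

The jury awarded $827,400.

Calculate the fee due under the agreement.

First $85,000 at 41% = $34,850.00
Next $100,000 at 36.5% = $36,500.00
Next $90,000 at 30.5% = $27,450.00
Next $188,000 at 24.5% = $46,060.00
Next $178,000 at 16% = $28,480.00
Remaining $186,400 at 6.5% = $12,116.00
Fee: $34,850.00 + $36,500.00 + $27,450.00 + $46,060.00 + $28,480.00 + $12,116.00 = $185,456.00

$185,456.00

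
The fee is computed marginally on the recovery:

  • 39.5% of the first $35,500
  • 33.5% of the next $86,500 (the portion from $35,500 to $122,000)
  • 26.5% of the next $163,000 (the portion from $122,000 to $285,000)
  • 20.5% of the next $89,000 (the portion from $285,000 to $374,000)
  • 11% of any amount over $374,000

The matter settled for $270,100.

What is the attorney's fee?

First $35,500 at 39.5% = $14,022.50
Next $86,500 at 33.5% = $28,977.50
Remaining $148,100 at 26.5% = $39,246.50
Fee: $14,022.50 + $28,977.50 + $39,246.50 = $82,246.50

$82,246.50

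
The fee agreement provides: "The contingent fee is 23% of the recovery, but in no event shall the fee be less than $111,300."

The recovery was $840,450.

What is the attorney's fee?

$193,303.50

23% of $840,450 = $193,303.50
That exceeds the $111,300 minimum.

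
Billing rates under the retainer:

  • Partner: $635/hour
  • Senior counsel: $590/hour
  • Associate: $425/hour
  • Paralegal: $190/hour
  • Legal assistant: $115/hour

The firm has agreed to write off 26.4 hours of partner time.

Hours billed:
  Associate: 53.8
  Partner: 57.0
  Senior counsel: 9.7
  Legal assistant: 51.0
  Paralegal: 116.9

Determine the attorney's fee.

$76,095.00

Partner: 57.0 × $635 = $36,195.00
Senior counsel: 9.7 × $590 = $5,723.00
Associate: 53.8 × $425 = $22,865.00
Paralegal: 116.9 × $190 = $22,211.00
Legal assistant: 51.0 × $115 = $5,865.00
Subtotal: $92,859.00
Write-off: 26.4 × $635 = $16,764.00
Total: $92,859.00 − $16,764.00 = $76,095.00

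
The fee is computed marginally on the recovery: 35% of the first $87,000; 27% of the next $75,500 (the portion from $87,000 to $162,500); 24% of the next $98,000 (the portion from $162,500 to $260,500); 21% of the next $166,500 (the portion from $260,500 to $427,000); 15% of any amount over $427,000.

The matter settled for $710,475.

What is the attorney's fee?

$151,841.25

First $87,000 at 35% = $30,450.00
Next $75,500 at 27% = $20,385.00
Next $98,000 at 24% = $23,520.00
Next $166,500 at 21% = $34,965.00
Remaining $283,475 at 15% = $42,521.25
Fee: $30,450.00 + $20,385.00 + $23,520.00 + $34,965.00 + $42,521.25 = $151,841.25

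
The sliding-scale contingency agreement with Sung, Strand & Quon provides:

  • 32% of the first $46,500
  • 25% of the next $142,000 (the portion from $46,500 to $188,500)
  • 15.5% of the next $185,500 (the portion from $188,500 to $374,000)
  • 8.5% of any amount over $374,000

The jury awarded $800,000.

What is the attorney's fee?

$115,342.50

First $46,500 at 32% = $14,880.00
Next $142,000 at 25% = $35,500.00
Next $185,500 at 15.5% = $28,752.50
Remaining $426,000 at 8.5% = $36,210.00
Fee: $14,880.00 + $35,500.00 + $28,752.50 + $36,210.00 = $115,342.50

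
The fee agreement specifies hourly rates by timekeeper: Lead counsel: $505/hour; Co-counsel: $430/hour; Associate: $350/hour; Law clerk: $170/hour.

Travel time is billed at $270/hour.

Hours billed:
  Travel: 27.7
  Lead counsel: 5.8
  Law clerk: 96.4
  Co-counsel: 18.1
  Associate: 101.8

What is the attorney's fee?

$70,209.00

Lead counsel: 5.8 × $505 = $2,929.00
Co-counsel: 18.1 × $430 = $7,783.00
Associate: 101.8 × $350 = $35,630.00
Law clerk: 96.4 × $170 = $16,388.00
Subtotal: $2,929.00 + $7,783.00 + $35,630.00 + $16,388.00 = $62,730.00
Travel: 27.7 × $270 = $7,479.00
Total: $62,730.00 + $7,479.00 = $70,209.00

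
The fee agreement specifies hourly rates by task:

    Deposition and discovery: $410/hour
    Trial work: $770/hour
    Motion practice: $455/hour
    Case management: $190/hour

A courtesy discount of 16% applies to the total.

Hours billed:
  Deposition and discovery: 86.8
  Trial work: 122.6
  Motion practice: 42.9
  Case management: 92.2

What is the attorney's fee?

Deposition and discovery: 86.8 × $410 = $35,588.00
Trial work: 122.6 × $770 = $94,402.00
Motion practice: 42.9 × $455 = $19,519.50
Case management: 92.2 × $190 = $17,518.00
Subtotal: $167,027.50
Less 16% discount: −$26,724.40
Total: $167,027.50 − $26,724.40 = $140,303.10

$140,303.10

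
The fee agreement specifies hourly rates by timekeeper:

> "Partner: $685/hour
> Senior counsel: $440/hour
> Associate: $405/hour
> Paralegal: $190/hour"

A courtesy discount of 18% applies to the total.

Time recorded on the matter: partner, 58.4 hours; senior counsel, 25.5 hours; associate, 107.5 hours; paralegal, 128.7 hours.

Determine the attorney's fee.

Partner: 58.4 × $685 = $40,004.00
Senior counsel: 25.5 × $440 = $11,220.00
Associate: 107.5 × $405 = $43,537.50
Paralegal: 128.7 × $190 = $24,453.00
Subtotal: $119,214.50
Less 18% discount: −$21,458.61
Total: $119,214.50 − $21,458.61 = $97,755.89

$97,755.89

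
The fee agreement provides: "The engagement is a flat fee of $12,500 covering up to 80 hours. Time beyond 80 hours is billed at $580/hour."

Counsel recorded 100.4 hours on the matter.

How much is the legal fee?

Flat fee: $12,500.00
Excess hours: 100.4 − 80 = 20.4
Overrun: 20.4 × $580 = $11,832.00
Total: $12,500.00 + $11,832.00 = $24,332.00

$24,332.00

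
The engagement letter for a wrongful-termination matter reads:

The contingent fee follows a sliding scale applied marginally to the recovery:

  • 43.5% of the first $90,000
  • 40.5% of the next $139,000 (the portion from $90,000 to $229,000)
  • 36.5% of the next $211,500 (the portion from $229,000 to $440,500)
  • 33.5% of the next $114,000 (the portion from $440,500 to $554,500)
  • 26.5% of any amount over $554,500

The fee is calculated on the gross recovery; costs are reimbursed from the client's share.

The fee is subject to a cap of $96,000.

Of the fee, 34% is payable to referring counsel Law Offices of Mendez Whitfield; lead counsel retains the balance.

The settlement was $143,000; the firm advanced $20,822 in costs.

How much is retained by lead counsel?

Fee base is the gross recovery, $143,000; costs are reimbursed separately.
First $90,000 at 43.5% = $39,150.00
Remaining $53,000 at 40.5% = $21,465.00
Fee: $39,150.00 + $21,465.00 = $60,615.00
$60,615.00 is under the $96,000 cap.
Referral share: 34% of $60,615.00 = $20,609.10; lead counsel retains $60,615.00 − $20,609.10 = $40,005.90.

$40,005.90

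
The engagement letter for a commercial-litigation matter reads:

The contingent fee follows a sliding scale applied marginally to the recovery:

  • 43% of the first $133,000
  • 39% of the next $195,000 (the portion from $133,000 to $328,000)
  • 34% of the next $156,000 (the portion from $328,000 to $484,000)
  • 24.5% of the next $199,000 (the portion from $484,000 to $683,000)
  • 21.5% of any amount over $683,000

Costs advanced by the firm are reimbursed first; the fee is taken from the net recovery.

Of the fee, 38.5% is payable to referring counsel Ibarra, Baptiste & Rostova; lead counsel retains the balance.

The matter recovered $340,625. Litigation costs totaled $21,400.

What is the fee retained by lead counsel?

$79,837.92

Fee base (net of costs): $340,625 − $21,400 = $319,225
First $133,000 at 43% = $57,190.00
Remaining $186,225 at 39% = $72,627.75
Fee: $57,190.00 + $72,627.75 = $129,817.75
Referral share: 38.5% of $129,817.75 = $49,979.83; lead counsel retains $129,817.75 − $49,979.83 = $79,837.92.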